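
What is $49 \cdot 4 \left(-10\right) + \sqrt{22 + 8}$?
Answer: $-1960 + \sqrt{30} \approx -1954.5$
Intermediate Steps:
$49 \cdot 4 \left(-10\right) + \sqrt{22 + 8} = 49 \left(-40\right) + \sqrt{30} = -1960 + \sqrt{30}$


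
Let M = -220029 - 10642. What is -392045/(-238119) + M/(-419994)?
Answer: 73194565193/33336183762 ≈ 2.1956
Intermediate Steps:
M = -230671
-392045/(-238119) + M/(-419994) = -392045/(-238119) - 230671/(-419994) = -392045*(-1/238119) - 230671*(-1/419994) = 392045/238119 + 230671/419994 = 73194565193/33336183762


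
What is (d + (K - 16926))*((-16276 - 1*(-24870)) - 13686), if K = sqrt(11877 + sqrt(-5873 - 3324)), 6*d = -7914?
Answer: 92903540 - 5092*sqrt(11877 + I*sqrt(9197)) ≈ 9.2349e+7 - 2240.4*I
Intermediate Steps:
d = -1319 (d = (1/6)*(-7914) = -1319)
K = sqrt(11877 + I*sqrt(9197)) (K = sqrt(11877 + sqrt(-9197)) = sqrt(11877 + I*sqrt(9197)) ≈ 108.98 + 0.44*I)
(d + (K - 16926))*((-16276 - 1*(-24870)) - 13686) = (-1319 + (sqrt(11877 + I*sqrt(9197)) - 16926))*((-16276 - 1*(-24870)) - 13686) = (-1319 + (-16926 + sqrt(11877 + I*sqrt(9197))))*((-16276 + 24870) - 13686) = (-18245 + sqrt(11877 + I*sqrt(9197)))*(8594 - 13686) = (-18245 + sqrt(11877 + I*sqrt(9197)))*(-5092) = 92903540 - 5092*sqrt(11877 + I*sqrt(9197))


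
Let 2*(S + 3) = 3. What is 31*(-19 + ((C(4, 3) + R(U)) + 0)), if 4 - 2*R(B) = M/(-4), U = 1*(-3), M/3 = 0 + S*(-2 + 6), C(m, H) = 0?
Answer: -2387/4 ≈ -596.75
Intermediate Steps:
S = -3/2 (S = -3 + (½)*3 = -3 + 3/2 = -3/2 ≈ -1.5000)
M = -18 (M = 3*(0 - 3*(-2 + 6)/2) = 3*(0 - 3/2*4) = 3*(0 - 6) = 3*(-6) = -18)
U = -3
R(B) = -¼ (R(B) = 2 - (-9)/(-4) = 2 - (-9)*(-1)/4 = 2 - ½*9/2 = 2 - 9/4 = -¼)
31*(-19 + ((C(4, 3) + R(U)) + 0)) = 31*(-19 + ((0 - ¼) + 0)) = 31*(-19 + (-¼ + 0)) = 31*(-19 - ¼) = 31*(-77/4) = -2387/4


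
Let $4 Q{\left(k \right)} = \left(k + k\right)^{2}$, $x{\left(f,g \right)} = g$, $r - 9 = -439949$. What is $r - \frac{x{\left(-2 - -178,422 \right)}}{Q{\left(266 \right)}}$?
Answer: $- \frac{15564197531}{35378} \approx -4.3994 \cdot 10^{5}$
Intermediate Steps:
$r = -439940$ ($r = 9 - 439949 = -439940$)
$Q{\left(k \right)} = k^{2}$ ($Q{\left(k \right)} = \frac{\left(k + k\right)^{2}}{4} = \frac{\left(2 k\right)^{2}}{4} = \frac{4 k^{2}}{4} = k^{2}$)
$r - \frac{x{\left(-2 - -178,422 \right)}}{Q{\left(266 \right)}} = -439940 - \frac{422}{266^{2}} = -439940 - \frac{422}{70756} = -439940 - 422 \cdot \frac{1}{70756} = -439940 - \frac{211}{35378} = - \frac{15564197531}{35378}$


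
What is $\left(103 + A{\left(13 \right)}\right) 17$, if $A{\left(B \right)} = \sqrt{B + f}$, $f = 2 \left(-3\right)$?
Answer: $1751 + 17 \sqrt{7} \approx 1796.0$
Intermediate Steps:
$f = -6$
$A{\left(B \right)} = \sqrt{-6 + B}$ ($A{\left(B \right)} = \sqrt{B - 6} = \sqrt{-6 + B}$)
$\left(103 + A{\left(13 \right)}\right) 17 = \left(103 + \sqrt{-6 + 13}\right) 17 = \left(103 + \sqrt{7}\right) 17 = 1751 + 17 \sqrt{7}$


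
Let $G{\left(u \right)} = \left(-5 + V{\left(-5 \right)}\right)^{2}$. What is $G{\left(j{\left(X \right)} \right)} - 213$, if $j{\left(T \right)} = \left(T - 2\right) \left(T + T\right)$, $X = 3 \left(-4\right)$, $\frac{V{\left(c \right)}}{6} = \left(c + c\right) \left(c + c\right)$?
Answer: $353812$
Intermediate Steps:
$V{\left(c \right)} = 24 c^{2}$ ($V{\left(c \right)} = 6 \left(c + c\right) \left(c + c\right) = 6 \cdot 2 c 2 c = 6 \cdot 4 c^{2} = 24 c^{2}$)
$X = -12$
$j{\left(T \right)} = 2 T \left(-2 + T\right)$ ($j{\left(T \right)} = \left(-2 + T\right) 2 T = 2 T \left(-2 + T\right)$)
$G{\left(u \right)} = 354025$ ($G{\left(u \right)} = \left(-5 + 24 \left(-5\right)^{2}\right)^{2} = \left(-5 + 24 \cdot 25\right)^{2} = \left(-5 + 600\right)^{2} = 595^{2} = 354025$)
$G{\left(j{\left(X \right)} \right)} - 213 = 354025 - 213 = 353812$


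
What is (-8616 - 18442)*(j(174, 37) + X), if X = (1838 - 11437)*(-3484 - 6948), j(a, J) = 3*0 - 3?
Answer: -2709500587370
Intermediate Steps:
j(a, J) = -3 (j(a, J) = 0 - 3 = -3)
X = 100136768 (X = -9599*(-10432) = 100136768)
(-8616 - 18442)*(j(174, 37) + X) = (-8616 - 18442)*(-3 + 100136768) = -27058*100136765 = -2709500587370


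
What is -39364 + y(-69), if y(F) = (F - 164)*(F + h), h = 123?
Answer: -51946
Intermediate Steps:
y(F) = (-164 + F)*(123 + F) (y(F) = (F - 164)*(F + 123) = (-164 + F)*(123 + F))
-39364 + y(-69) = -39364 + (-20172 + (-69)² - 41*(-69)) = -39364 + (-20172 + 4761 + 2829) = -39364 - 12582 = -51946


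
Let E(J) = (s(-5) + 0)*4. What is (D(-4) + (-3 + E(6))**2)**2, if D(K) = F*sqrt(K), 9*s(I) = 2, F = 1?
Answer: 104077/6561 + 1444*I/81 ≈ 15.863 + 17.827*I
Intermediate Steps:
s(I) = 2/9 (s(I) = (1/9)*2 = 2/9)
E(J) = 8/9 (E(J) = (2/9 + 0)*4 = (2/9)*4 = 8/9)
D(K) = sqrt(K) (D(K) = 1*sqrt(K) = sqrt(K))
(D(-4) + (-3 + E(6))**2)**2 = (sqrt(-4) + (-3 + 8/9)**2)**2 = (2*I + (-19/9)**2)**2 = (2*I + 361/81)**2 = (361/81 + 2*I)**2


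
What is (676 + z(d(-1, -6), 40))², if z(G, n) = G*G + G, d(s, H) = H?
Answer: 498436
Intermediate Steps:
z(G, n) = G + G² (z(G, n) = G² + G = G + G²)
(676 + z(d(-1, -6), 40))² = (676 - 6*(1 - 6))² = (676 - 6*(-5))² = (676 + 30)² = 706² = 498436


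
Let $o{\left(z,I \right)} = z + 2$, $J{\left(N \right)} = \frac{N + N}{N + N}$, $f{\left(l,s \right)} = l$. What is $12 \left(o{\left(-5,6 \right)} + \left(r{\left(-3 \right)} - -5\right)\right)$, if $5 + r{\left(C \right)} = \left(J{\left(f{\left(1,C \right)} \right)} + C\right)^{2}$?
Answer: $12$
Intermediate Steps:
$J{\left(N \right)} = 1$ ($J{\left(N \right)} = \frac{2 N}{2 N} = 2 N \frac{1}{2 N} = 1$)
$o{\left(z,I \right)} = 2 + z$
$r{\left(C \right)} = -5 + \left(1 + C\right)^{2}$
$12 \left(o{\left(-5,6 \right)} + \left(r{\left(-3 \right)} - -5\right)\right) = 12 \left(\left(2 - 5\right) - - \left(1 - 3\right)^{2}\right) = 12 \left(-3 + \left(\left(-5 + \left(-2\right)^{2}\right) + 5\right)\right) = 12 \left(-3 + \left(\left(-5 + 4\right) + 5\right)\right) = 12 \left(-3 + \left(-1 + 5\right)\right) = 12 \left(-3 + 4\right) = 12 \cdot 1 = 12$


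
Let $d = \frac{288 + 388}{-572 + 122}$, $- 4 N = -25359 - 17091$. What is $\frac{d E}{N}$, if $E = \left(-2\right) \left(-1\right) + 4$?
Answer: $- \frac{1352}{1591875} \approx -0.00084931$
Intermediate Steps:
$N = \frac{21225}{2}$ ($N = - \frac{-25359 - 17091}{4} = \left(- \frac{1}{4}\right) \left(-42450\right) = \frac{21225}{2} \approx 10613.0$)
$E = 6$ ($E = 2 + 4 = 6$)
$d = - \frac{338}{225}$ ($d = \frac{676}{-450} = 676 \left(- \frac{1}{450}\right) = - \frac{338}{225} \approx -1.5022$)
$\frac{d E}{N} = \frac{\left(- \frac{338}{225}\right) 6}{\frac{21225}{2}} = \left(- \frac{676}{75}\right) \frac{2}{21225} = - \frac{1352}{1591875}$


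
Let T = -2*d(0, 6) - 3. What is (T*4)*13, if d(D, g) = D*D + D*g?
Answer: -156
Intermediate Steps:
d(D, g) = D**2 + D*g
T = -3 (T = -0*(0 + 6) - 3 = -0*6 - 3 = -2*0 - 3 = 0 - 3 = -3)
(T*4)*13 = -3*4*13 = -12*13 = -156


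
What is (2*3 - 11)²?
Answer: 25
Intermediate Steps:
(2*3 - 11)² = (6 - 11)² = (-5)² = 25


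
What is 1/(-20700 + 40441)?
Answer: 1/19741 ≈ 5.0656e-5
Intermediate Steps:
1/(-20700 + 40441) = 1/19741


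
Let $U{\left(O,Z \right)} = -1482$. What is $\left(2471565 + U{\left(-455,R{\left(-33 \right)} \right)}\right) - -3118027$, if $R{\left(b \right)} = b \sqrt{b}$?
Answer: $5588110$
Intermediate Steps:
$R{\left(b \right)} = b^{\frac{3}{2}}$
$\left(2471565 + U{\left(-455,R{\left(-33 \right)} \right)}\right) - -3118027 = \left(2471565 - 1482\right) - -3118027 = 2470083 + 3118027 = 5588110$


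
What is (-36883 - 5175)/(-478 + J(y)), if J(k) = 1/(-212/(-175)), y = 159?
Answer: 8916296/101161 ≈ 88.140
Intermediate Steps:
J(k) = 175/212 (J(k) = 1/(-212*(-1/175)) = 1/(212/175) = 175/212)
(-36883 - 5175)/(-478 + J(y)) = (-36883 - 5175)/(-478 + 175/212) = -42058/(-101161/212) = -42058*(-212/101161) = 8916296/101161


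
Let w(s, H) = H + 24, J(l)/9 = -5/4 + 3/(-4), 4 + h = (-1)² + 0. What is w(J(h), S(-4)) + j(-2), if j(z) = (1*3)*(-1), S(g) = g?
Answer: 17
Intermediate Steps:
h = -3 (h = -4 + ((-1)² + 0) = -4 + (1 + 0) = -4 + 1 = -3)
j(z) = -3 (j(z) = 3*(-1) = -3)
J(l) = -18 (J(l) = 9*(-5/4 + 3/(-4)) = 9*(-5*¼ + 3*(-¼)) = 9*(-5/4 - ¾) = 9*(-2) = -18)
w(s, H) = 24 + H
w(J(h), S(-4)) + j(-2) = (24 - 4) - 3 = 20 - 3 = 17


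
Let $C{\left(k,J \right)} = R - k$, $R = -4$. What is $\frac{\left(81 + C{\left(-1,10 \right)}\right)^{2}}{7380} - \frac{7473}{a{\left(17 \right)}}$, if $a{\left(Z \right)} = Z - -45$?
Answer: $- \frac{1521487}{12710} \approx -119.71$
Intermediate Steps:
$a{\left(Z \right)} = 45 + Z$ ($a{\left(Z \right)} = Z + 45 = 45 + Z$)
$C{\left(k,J \right)} = -4 - k$
$\frac{\left(81 + C{\left(-1,10 \right)}\right)^{2}}{7380} - \frac{7473}{a{\left(17 \right)}} = \frac{\left(81 - 3\right)^{2}}{7380} - \frac{7473}{45 + 17} = \left(81 + \left(-4 + 1\right)\right)^{2} \cdot \frac{1}{7380} - \frac{7473}{62} = \left(81 - 3\right)^{2} \cdot \frac{1}{7380} - \frac{7473}{62} = 78^{2} \cdot \frac{1}{7380} - \frac{7473}{62} = 6084 \cdot \frac{1}{7380} - \frac{7473}{62} = \frac{169}{205} - \frac{7473}{62} = - \frac{1521487}{12710}$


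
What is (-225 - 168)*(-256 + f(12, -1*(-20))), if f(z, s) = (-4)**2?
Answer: 94320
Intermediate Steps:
f(z, s) = 16
(-225 - 168)*(-256 + f(12, -1*(-20))) = (-225 - 168)*(-256 + 16) = -393*(-240) = 94320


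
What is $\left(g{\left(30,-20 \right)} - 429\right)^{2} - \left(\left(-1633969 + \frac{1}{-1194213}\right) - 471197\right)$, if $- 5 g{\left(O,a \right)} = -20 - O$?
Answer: $\frac{2723673832852}{1194213} \approx 2.2807 \cdot 10^{6}$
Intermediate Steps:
$g{\left(O,a \right)} = 4 + \frac{O}{5}$ ($g{\left(O,a \right)} = - \frac{-20 - O}{5} = 4 + \frac{O}{5}$)
$\left(g{\left(30,-20 \right)} - 429\right)^{2} - \left(\left(-1633969 + \frac{1}{-1194213}\right) - 471197\right) = \left(\left(4 + \frac{1}{5} \cdot 30\right) - 429\right)^{2} - \left(\left(-1633969 + \frac{1}{-1194213}\right) - 471197\right) = \left(\left(4 + 6\right) - 429\right)^{2} - \left(\left(-1633969 - \frac{1}{1194213}\right) - 471197\right) = \left(10 - 429\right)^{2} - \left(- \frac{1951307021398}{1194213} - 471197\right) = \left(-419\right)^{2} - - \frac{2514016604359}{1194213} = 175561 + \frac{2514016604359}{1194213} = \frac{2723673832852}{1194213}$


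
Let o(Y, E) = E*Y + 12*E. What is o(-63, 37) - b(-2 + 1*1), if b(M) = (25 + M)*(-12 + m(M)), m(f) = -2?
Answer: -1551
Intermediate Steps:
o(Y, E) = 12*E + E*Y
b(M) = -350 - 14*M (b(M) = (25 + M)*(-12 - 2) = (25 + M)*(-14) = -350 - 14*M)
o(-63, 37) - b(-2 + 1*1) = 37*(12 - 63) - (-350 - 14*(-2 + 1*1)) = 37*(-51) - (-350 - 14*(-2 + 1)) = -1887 - (-350 - 14*(-1)) = -1887 - (-350 + 14) = -1887 - 1*(-336) = -1887 + 336 = -1551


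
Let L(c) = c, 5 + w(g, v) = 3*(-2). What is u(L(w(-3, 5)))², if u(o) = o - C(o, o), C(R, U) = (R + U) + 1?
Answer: 100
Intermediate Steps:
w(g, v) = -11 (w(g, v) = -5 + 3*(-2) = -5 - 6 = -11)
C(R, U) = 1 + R + U
u(o) = -1 - o (u(o) = o - (1 + o + o) = o - (1 + 2*o) = o + (-1 - 2*o) = -1 - o)
u(L(w(-3, 5)))² = (-1 - 1*(-11))² = (-1 + 11)² = 10² = 100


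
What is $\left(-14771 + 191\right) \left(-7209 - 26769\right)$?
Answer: $495399240$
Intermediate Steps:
$\left(-14771 + 191\right) \left(-7209 - 26769\right) = \left(-14580\right) \left(-33978\right) = 495399240$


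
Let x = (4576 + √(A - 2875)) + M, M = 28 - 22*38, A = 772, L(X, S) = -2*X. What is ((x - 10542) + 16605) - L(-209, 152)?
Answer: 9413 + I*√2103 ≈ 9413.0 + 45.858*I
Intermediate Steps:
M = -808 (M = 28 - 836 = -808)
x = 3768 + I*√2103 (x = (4576 + √(772 - 2875)) - 808 = (4576 + √(-2103)) - 808 = (4576 + I*√2103) - 808 = 3768 + I*√2103 ≈ 3768.0 + 45.858*I)
((x - 10542) + 16605) - L(-209, 152) = (((3768 + I*√2103) - 10542) + 16605) - (-2)*(-209) = ((-6774 + I*√2103) + 16605) - 1*418 = (9831 + I*√2103) - 418 = 9413 + I*√2103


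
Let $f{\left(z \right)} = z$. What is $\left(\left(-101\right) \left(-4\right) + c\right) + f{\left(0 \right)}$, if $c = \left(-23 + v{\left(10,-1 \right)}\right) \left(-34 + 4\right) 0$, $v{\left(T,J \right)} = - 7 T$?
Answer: $404$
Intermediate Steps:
$c = 0$ ($c = \left(-23 - 70\right) \left(-34 + 4\right) 0 = \left(-23 - 70\right) \left(-30\right) 0 = \left(-93\right) \left(-30\right) 0 = 2790 \cdot 0 = 0$)
$\left(\left(-101\right) \left(-4\right) + c\right) + f{\left(0 \right)} = \left(\left(-101\right) \left(-4\right) + 0\right) + 0 = \left(404 + 0\right) + 0 = 404 + 0 = 404$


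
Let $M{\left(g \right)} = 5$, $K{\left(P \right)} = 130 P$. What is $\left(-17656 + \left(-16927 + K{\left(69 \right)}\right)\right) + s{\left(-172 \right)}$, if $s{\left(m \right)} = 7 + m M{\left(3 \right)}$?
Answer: $-26466$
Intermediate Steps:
$s{\left(m \right)} = 7 + 5 m$ ($s{\left(m \right)} = 7 + m 5 = 7 + 5 m$)
$\left(-17656 + \left(-16927 + K{\left(69 \right)}\right)\right) + s{\left(-172 \right)} = \left(-17656 + \left(-16927 + 130 \cdot 69\right)\right) + \left(7 + 5 \left(-172\right)\right) = \left(-17656 + \left(-16927 + 8970\right)\right) + \left(7 - 860\right) = \left(-17656 - 7957\right) - 853 = -25613 - 853 = -26466$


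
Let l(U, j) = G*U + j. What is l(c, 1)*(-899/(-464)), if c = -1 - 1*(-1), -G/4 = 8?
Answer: 31/16 ≈ 1.9375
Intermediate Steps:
G = -32 (G = -4*8 = -32)
c = 0 (c = -1 + 1 = 0)
l(U, j) = j - 32*U (l(U, j) = -32*U + j = j - 32*U)
l(c, 1)*(-899/(-464)) = (1 - 32*0)*(-899/(-464)) = (1 + 0)*(-899*(-1/464)) = 1*(31/16) = 31/16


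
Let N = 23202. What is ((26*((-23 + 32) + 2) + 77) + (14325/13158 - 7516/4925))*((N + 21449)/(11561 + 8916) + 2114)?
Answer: 113124235555323207/147441566950 ≈ 7.6725e+5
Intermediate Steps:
((26*((-23 + 32) + 2) + 77) + (14325/13158 - 7516/4925))*((N + 21449)/(11561 + 8916) + 2114) = ((26*((-23 + 32) + 2) + 77) + (14325/13158 - 7516/4925))*((23202 + 21449)/(11561 + 8916) + 2114) = ((26*(9 + 2) + 77) + (14325*(1/13158) - 7516*1/4925))*(44651/20477 + 2114) = ((26*11 + 77) + (4775/4386 - 7516/4925))*(44651*(1/20477) + 2114) = ((286 + 77) - 9448301/21601050)*(44651/20477 + 2114) = (363 - 9448301/21601050)*(43333029/20477) = (7831732849/21601050)*(43333029/20477) = 113124235555323207/147441566950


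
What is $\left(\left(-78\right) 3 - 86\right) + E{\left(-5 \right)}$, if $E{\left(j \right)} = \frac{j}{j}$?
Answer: $-319$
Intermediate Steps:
$E{\left(j \right)} = 1$
$\left(\left(-78\right) 3 - 86\right) + E{\left(-5 \right)} = \left(\left(-78\right) 3 - 86\right) + 1 = \left(-234 - 86\right) + 1 = -320 + 1 = -319$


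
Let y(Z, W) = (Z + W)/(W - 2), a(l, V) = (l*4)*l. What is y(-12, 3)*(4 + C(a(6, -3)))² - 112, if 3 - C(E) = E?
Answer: -169033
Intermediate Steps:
a(l, V) = 4*l² (a(l, V) = (4*l)*l = 4*l²)
y(Z, W) = (W + Z)/(-2 + W)
C(E) = 3 - E
y(-12, 3)*(4 + C(a(6, -3)))² - 112 = ((3 - 12)/(-2 + 3))*(4 + (3 - 4*6²))² - 112 = (-9/1)*(4 + (3 - 4*36))² - 112 = (1*(-9))*(4 + (3 - 1*144))² - 112 = -9*(4 + (3 - 144))² - 112 = -9*(4 - 141)² - 112 = -9*(-137)² - 112 = -9*18769 - 112 = -168921 - 112 = -169033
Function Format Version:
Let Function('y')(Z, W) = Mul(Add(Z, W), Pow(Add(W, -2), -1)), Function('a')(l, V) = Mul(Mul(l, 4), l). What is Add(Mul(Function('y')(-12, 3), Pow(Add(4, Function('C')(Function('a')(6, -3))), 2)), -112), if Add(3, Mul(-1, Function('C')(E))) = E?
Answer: -169033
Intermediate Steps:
Function('a')(l, V) = Mul(4, Pow(l, 2)) (Function('a')(l, V) = Mul(Mul(4, l), l) = Mul(4, Pow(l, 2)))
Function('y')(Z, W) = Mul(Pow(Add(-2, W), -1), Add(W, Z)) (Function('y')(Z, W) = Mul(Add(W, Z), Pow(Add(-2, W), -1)) = Mul(Pow(Add(-2, W), -1), Add(W, Z)))
Function('C')(E) = Add(3, Mul(-1, E))
Add(Mul(Function('y')(-12, 3), Pow(Add(4, Function('C')(Function('a')(6, -3))), 2)), -112) = Add(Mul(Mul(Pow(Add(-2, 3), -1), Add(3, -12)), Pow(Add(4, Add(3, Mul(-1, Mul(4, Pow(6, 2))))), 2)), -112) = Add(Mul(Mul(Pow(1, -1), -9), Pow(Add(4, Add(3, Mul(-1, Mul(4, 36)))), 2)), -112) = Add(Mul(Mul(1, -9), Pow(Add(4, Add(3, Mul(-1, 144))), 2)), -112) = Add(Mul(-9, Pow(Add(4, Add(3, -144)), 2)), -112) = Add(Mul(-9, Pow(Add(4, -141), 2)), -112) = Add(Mul(-9, Pow(-137, 2)), -112) = Add(Mul(-9, 18769), -112) = Add(-168921, -112) = -169033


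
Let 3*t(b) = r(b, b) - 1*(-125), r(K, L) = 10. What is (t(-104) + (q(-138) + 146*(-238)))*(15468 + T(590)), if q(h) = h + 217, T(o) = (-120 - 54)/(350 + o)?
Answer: -125856041376/235 ≈ -5.3556e+8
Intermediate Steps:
T(o) = -174/(350 + o)
q(h) = 217 + h
t(b) = 45 (t(b) = (10 - 1*(-125))/3 = (10 + 125)/3 = (1/3)*135 = 45)
(t(-104) + (q(-138) + 146*(-238)))*(15468 + T(590)) = (45 + ((217 - 138) + 146*(-238)))*(15468 - 174/(350 + 590)) = (45 + (79 - 34748))*(15468 - 174/940) = (45 - 34669)*(15468 - 174*1/940) = -34624*(15468 - 87/470) = -34624*7269873/470 = -125856041376/235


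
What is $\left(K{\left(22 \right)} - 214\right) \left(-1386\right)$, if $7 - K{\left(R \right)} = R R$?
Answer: $957726$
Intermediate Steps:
$K{\left(R \right)} = 7 - R^{2}$ ($K{\left(R \right)} = 7 - R R = 7 - R^{2}$)
$\left(K{\left(22 \right)} - 214\right) \left(-1386\right) = \left(\left(7 - 22^{2}\right) - 214\right) \left(-1386\right) = \left(\left(7 - 484\right) - 214\right) \left(-1386\right) = \left(-477 - 214\right) \left(-1386\right) = \left(-691\right) \left(-1386\right) = 957726$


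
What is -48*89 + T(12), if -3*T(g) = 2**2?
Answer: -12820/3 ≈ -4273.3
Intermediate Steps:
T(g) = -4/3 (T(g) = -1/3*2**2 = -1/3*4 = -4/3)
-48*89 + T(12) = -48*89 - 4/3 = -4272 - 4/3 = -12820/3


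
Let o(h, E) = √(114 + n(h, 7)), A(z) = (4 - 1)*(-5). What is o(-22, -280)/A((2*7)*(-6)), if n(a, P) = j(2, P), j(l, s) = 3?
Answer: -√13/5 ≈ -0.72111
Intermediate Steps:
n(a, P) = 3
A(z) = -15 (A(z) = 3*(-5) = -15)
o(h, E) = 3*√13 (o(h, E) = √(114 + 3) = √117 = 3*√13)
o(-22, -280)/A((2*7)*(-6)) = (3*√13)/(-15) = (3*√13)*(-1/15) = -√13/5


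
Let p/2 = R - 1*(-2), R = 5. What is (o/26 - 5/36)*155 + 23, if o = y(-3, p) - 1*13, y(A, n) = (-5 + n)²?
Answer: 190409/468 ≈ 406.86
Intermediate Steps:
p = 14 (p = 2*(5 - 1*(-2)) = 2*(5 + 2) = 2*7 = 14)
o = 68 (o = (-5 + 14)² - 1*13 = 9² - 13 = 81 - 13 = 68)
(o/26 - 5/36)*155 + 23 = (68/26 - 5/36)*155 + 23 = (68*(1/26) - 5*1/36)*155 + 23 = (34/13 - 5/36)*155 + 23 = (1159/468)*155 + 23 = 179645/468 + 23 = 190409/468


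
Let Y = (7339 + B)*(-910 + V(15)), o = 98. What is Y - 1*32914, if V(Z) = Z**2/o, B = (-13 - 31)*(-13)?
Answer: -706948577/98 ≈ -7.2138e+6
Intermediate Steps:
B = 572 (B = -44*(-13) = 572)
V(Z) = Z**2/98
Y = -703723005/98 (Y = (7339 + 572)*(-910 + (1/98)*15**2) = 7911*(-910 + (1/98)*225) = 7911*(-910 + 225/98) = 7911*(-88955/98) = -703723005/98 ≈ -7.1808e+6)
Y - 1*32914 = -703723005/98 - 1*32914 = -703723005/98 - 32914 = -706948577/98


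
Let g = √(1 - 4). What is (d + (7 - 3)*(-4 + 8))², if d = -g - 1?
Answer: (-15 + I*√3)² ≈ 222.0 - 51.962*I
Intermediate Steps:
g = I*√3 (g = √(-3) = I*√3 ≈ 1.732*I)
d = -1 - I*√3 (d = -I*√3 - 1 = -1 - I*√3 ≈ -1.0 - 1.732*I)
(d + (7 - 3)*(-4 + 8))² = ((-1 - I*√3) + (7 - 3)*(-4 + 8))² = ((-1 - I*√3) + 4*4)² = ((-1 - I*√3) + 16)² = (15 - I*√3)²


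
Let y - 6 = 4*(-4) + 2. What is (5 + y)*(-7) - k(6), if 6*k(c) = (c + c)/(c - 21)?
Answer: 317/15 ≈ 21.133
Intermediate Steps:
y = -8 (y = 6 + (4*(-4) + 2) = 6 + (-16 + 2) = 6 - 14 = -8)
k(c) = c/(3*(-21 + c)) (k(c) = ((c + c)/(c - 21))/6 = ((2*c)/(-21 + c))/6 = (2*c/(-21 + c))/6 = c/(3*(-21 + c)))
(5 + y)*(-7) - k(6) = (5 - 8)*(-7) - 6/(3*(-21 + 6)) = -3*(-7) - 6/(3*(-15)) = 21 - 6*(-1)/(3*15) = 21 - 1*(-2/15) = 21 + 2/15 = 317/15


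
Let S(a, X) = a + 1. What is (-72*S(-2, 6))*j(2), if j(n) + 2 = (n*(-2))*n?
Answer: -720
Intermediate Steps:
S(a, X) = 1 + a
j(n) = -2 - 2*n² (j(n) = -2 + (n*(-2))*n = -2 + (-2*n)*n = -2 - 2*n²)
(-72*S(-2, 6))*j(2) = (-72*(1 - 2))*(-2 - 2*2²) = (-72*(-1))*(-2 - 2*4) = 72*(-2 - 8) = 72*(-10) = -720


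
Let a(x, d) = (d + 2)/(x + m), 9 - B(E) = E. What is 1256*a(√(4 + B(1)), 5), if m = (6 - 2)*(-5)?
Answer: -43960/97 - 4396*√3/97 ≈ -531.69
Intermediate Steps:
B(E) = 9 - E
m = -20 (m = 4*(-5) = -20)
a(x, d) = (2 + d)/(-20 + x) (a(x, d) = (d + 2)/(x - 20) = (2 + d)/(-20 + x))
1256*a(√(4 + B(1)), 5) = 1256*((2 + 5)/(-20 + √(4 + (9 - 1*1)))) = 1256*(7/(-20 + √(4 + (9 - 1)))) = 1256*(7/(-20 + √(4 + 8))) = 1256*(7/(-20 + √12)) = 1256*(7/(-20 + 2*√3)) = 8792/(-20 + 2*√3)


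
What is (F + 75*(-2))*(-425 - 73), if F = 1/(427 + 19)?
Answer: 16657851/223 ≈ 74699.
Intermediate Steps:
F = 1/446 ≈ 0.0022422
(F + 75*(-2))*(-425 - 73) = (1/446 + 75*(-2))*(-425 - 73) = (1/446 - 150)*(-498) = -66899/446*(-498) = 16657851/223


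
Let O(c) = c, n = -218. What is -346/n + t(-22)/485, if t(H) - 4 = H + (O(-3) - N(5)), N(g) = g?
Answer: 81071/52865 ≈ 1.5335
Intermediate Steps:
t(H) = -4 + H (t(H) = 4 + (H + (-3 - 1*5)) = 4 + (H + (-3 - 5)) = 4 + (H - 8) = 4 + (-8 + H) = -4 + H)
-346/n + t(-22)/485 = -346/(-218) + (-4 - 22)/485 = -346*(-1/218) - 26*1/485 = 173/109 - 26/485 = 81071/52865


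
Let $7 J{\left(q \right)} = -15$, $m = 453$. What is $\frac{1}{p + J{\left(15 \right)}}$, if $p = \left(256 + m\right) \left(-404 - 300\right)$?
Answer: $- \frac{7}{3493967} \approx -2.0035 \cdot 10^{-6}$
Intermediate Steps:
$J{\left(q \right)} = - \frac{15}{7}$ ($J{\left(q \right)} = \frac{1}{7} \left(-15\right) = - \frac{15}{7}$)
$p = -499136$ ($p = \left(256 + 453\right) \left(-404 - 300\right) = 709 \left(-704\right) = -499136$)
$\frac{1}{p + J{\left(15 \right)}} = \frac{1}{-499136 - \frac{15}{7}} = \frac{1}{- \frac{3493967}{7}} = - \frac{7}{3493967}$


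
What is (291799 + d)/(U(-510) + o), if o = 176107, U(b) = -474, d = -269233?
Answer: 22566/175633 ≈ 0.12848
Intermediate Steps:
(291799 + d)/(U(-510) + o) = (291799 - 269233)/(-474 + 176107) = 22566/175633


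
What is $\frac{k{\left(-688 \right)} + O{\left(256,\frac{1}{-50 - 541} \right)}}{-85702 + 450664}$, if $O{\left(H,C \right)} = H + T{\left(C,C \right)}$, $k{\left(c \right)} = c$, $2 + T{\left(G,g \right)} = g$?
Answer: $- \frac{256495}{215692542} \approx -0.0011892$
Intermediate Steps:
$T{\left(G,g \right)} = -2 + g$
$O{\left(H,C \right)} = -2 + C + H$ ($O{\left(H,C \right)} = H + \left(-2 + C\right) = -2 + C + H$)
$\frac{k{\left(-688 \right)} + O{\left(256,\frac{1}{-50 - 541} \right)}}{-85702 + 450664} = \frac{-688 + \left(-2 + \frac{1}{-50 - 541} + 256\right)}{-85702 + 450664} = \frac{-688 + \left(-2 + \frac{1}{-591} + 256\right)}{364962} = \left(-688 - - \frac{150113}{591}\right) \frac{1}{364962} = \left(-688 + \frac{150113}{591}\right) \frac{1}{364962} = \left(- \frac{256495}{591}\right) \frac{1}{364962} = - \frac{256495}{215692542}$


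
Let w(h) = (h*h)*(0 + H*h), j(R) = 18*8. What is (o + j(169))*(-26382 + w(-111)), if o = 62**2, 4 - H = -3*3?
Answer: -71008672980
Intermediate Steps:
H = 13 (H = 4 - (-3)*3 = 4 - 1*(-9) = 4 + 9 = 13)
j(R) = 144
o = 3844
w(h) = 13*h**3 (w(h) = (h*h)*(0 + 13*h) = h**2*(13*h) = 13*h**3)
(o + j(169))*(-26382 + w(-111)) = (3844 + 144)*(-26382 + 13*(-111)**3) = 3988*(-26382 + 13*(-1367631)) = 3988*(-26382 - 17779203) = 3988*(-17805585) = -71008672980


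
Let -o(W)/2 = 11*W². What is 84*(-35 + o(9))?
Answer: -152628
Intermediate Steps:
o(W) = -22*W²
84*(-35 + o(9)) = 84*(-35 - 22*9²) = 84*(-35 - 22*81) = 84*(-35 - 1782) = 84*(-1817) = -152628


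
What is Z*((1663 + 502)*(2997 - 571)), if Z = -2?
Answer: -10504580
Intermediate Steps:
Z*((1663 + 502)*(2997 - 571)) = -2*(1663 + 502)*(2997 - 571) = -4330*2426 = -2*5252290 = -10504580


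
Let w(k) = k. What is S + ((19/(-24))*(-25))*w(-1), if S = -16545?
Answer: -397555/24 ≈ -16565.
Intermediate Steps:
S + ((19/(-24))*(-25))*w(-1) = -16545 + ((19/(-24))*(-25))*(-1) = -16545 + ((19*(-1/24))*(-25))*(-1) = -16545 - 19/24*(-25)*(-1) = -16545 + (475/24)*(-1) = -16545 - 475/24 = -397555/24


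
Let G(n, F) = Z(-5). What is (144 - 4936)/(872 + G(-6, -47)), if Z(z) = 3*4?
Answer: -1198/221 ≈ -5.4208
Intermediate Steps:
Z(z) = 12
G(n, F) = 12
(144 - 4936)/(872 + G(-6, -47)) = (144 - 4936)/(872 + 12) = -4792/884 = -4792*1/884 = -1198/221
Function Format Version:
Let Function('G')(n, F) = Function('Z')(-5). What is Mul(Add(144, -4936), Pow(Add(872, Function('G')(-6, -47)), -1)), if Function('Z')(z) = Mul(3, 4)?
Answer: Rational(-1198, 221) ≈ -5.4208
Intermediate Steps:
Function('Z')(z) = 12
Function('G')(n, F) = 12
Mul(Add(144, -4936), Pow(Add(872, Function('G')(-6, -47)), -1)) = Mul(Add(144, -4936), Pow(Add(872, 12), -1)) = Mul(-4792, Pow(884, -1)) = Mul(-4792, Rational(1, 884)) = Rational(-1198, 221)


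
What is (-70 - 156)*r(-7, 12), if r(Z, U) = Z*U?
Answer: 18984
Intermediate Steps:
r(Z, U) = U*Z
(-70 - 156)*r(-7, 12) = (-70 - 156)*(12*(-7)) = -226*(-84) = 18984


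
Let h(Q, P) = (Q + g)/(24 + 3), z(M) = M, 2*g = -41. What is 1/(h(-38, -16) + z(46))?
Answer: 6/263 ≈ 0.022814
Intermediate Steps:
g = -41/2 (g = (1/2)*(-41) = -41/2 ≈ -20.500)
h(Q, P) = -41/54 + Q/27 (h(Q, P) = (Q - 41/2)/(24 + 3) = (-41/2 + Q)/27 = (-41/2 + Q)*(1/27) = -41/54 + Q/27)
1/(h(-38, -16) + z(46)) = 1/((-41/54 + (1/27)*(-38)) + 46) = 1/((-41/54 - 38/27) + 46) = 1/(-13/6 + 46) = 1/(263/6) = 6/263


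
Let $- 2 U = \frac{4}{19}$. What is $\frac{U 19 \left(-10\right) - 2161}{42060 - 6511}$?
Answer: $- \frac{2141}{35549} \approx -0.060227$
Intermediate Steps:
$U = - \frac{2}{19}$ ($U = - \frac{4 \cdot \frac{1}{19}}{2} = \left(- \frac{1}{2}\right) \frac{4}{19} = - \frac{2}{19} \approx -0.10526$)
$\frac{U 19 \left(-10\right) - 2161}{42060 - 6511} = \frac{\left(- \frac{2}{19}\right) 19 \left(-10\right) - 2161}{42060 - 6511} = \frac{\left(-2\right) \left(-10\right) - 2161}{42060 - 6511} = \frac{20 - 2161}{42060 - 6511} = - \frac{2141}{35549}$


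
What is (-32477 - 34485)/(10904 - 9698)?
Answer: -33481/603 ≈ -55.524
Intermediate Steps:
(-32477 - 34485)/(10904 - 9698) = -66962/1206 = -66962*1/1206 = -33481/603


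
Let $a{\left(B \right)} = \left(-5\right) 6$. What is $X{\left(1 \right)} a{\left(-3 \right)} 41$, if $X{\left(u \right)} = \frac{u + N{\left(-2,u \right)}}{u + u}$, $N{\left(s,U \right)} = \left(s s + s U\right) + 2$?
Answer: $-3075$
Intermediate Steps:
$N{\left(s,U \right)} = 2 + s^{2} + U s$ ($N{\left(s,U \right)} = \left(s^{2} + U s\right) + 2 = 2 + s^{2} + U s$)
$a{\left(B \right)} = -30$
$X{\left(u \right)} = \frac{6 - u}{2 u}$ ($X{\left(u \right)} = \frac{u + \left(2 + \left(-2\right)^{2} + u \left(-2\right)\right)}{u + u} = \frac{u + \left(2 + 4 - 2 u\right)}{2 u} = \left(u - \left(-6 + 2 u\right)\right) \frac{1}{2 u} = \left(6 - u\right) \frac{1}{2 u} = \frac{6 - u}{2 u}$)
$X{\left(1 \right)} a{\left(-3 \right)} 41 = \frac{6 - 1}{2 \cdot 1} \left(-30\right) 41 = \frac{1}{2} \cdot 1 \left(6 - 1\right) \left(-30\right) 41 = \frac{1}{2} \cdot 1 \cdot 5 \left(-30\right) 41 = \frac{5}{2} \left(-30\right) 41 = \left(-75\right) 41 = -3075$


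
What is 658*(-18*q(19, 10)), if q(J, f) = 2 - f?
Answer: 94752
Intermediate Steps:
658*(-18*q(19, 10)) = 658*(-18*(2 - 1*10)) = 658*(-18*(2 - 10)) = 658*(-18*(-8)) = 658*144 = 94752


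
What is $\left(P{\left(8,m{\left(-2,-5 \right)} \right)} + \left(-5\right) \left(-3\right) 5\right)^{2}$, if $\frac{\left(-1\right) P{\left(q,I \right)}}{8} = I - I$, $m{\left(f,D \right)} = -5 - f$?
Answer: $5625$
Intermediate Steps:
$P{\left(q,I \right)} = 0$ ($P{\left(q,I \right)} = - 8 \left(I - I\right) = \left(-8\right) 0 = 0$)
$\left(P{\left(8,m{\left(-2,-5 \right)} \right)} + \left(-5\right) \left(-3\right) 5\right)^{2} = \left(0 + \left(-5\right) \left(-3\right) 5\right)^{2} = \left(0 + 15 \cdot 5\right)^{2} = \left(0 + 75\right)^{2} = 75^{2} = 5625$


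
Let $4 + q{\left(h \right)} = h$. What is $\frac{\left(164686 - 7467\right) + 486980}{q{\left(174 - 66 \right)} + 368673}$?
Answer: $\frac{644199}{368777} \approx 1.7469$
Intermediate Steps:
$q{\left(h \right)} = -4 + h$
$\frac{\left(164686 - 7467\right) + 486980}{q{\left(174 - 66 \right)} + 368673} = \frac{\left(164686 - 7467\right) + 486980}{\left(-4 + \left(174 - 66\right)\right) + 368673} = \frac{157219 + 486980}{\left(-4 + \left(174 - 66\right)\right) + 368673} = \frac{644199}{\left(-4 + 108\right) + 368673} = \frac{644199}{104 + 368673} = \frac{644199}{368777}$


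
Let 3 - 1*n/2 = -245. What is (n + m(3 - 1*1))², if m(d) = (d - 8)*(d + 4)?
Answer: 211600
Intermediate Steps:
n = 496 (n = 6 - 2*(-245) = 6 + 490 = 496)
m(d) = (-8 + d)*(4 + d)
(n + m(3 - 1*1))² = (496 + (-32 + (3 - 1*1)² - 4*(3 - 1*1)))² = (496 + (-32 + (3 - 1)² - 4*(3 - 1)))² = (496 + (-32 + 2² - 4*2))² = (496 + (-32 + 4 - 8))² = (496 - 36)² = 460² = 211600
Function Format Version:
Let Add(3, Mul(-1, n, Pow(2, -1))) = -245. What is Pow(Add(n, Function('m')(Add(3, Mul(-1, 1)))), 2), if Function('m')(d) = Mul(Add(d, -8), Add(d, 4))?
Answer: 211600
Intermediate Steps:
n = 496 (n = Add(6, Mul(-2, -245)) = Add(6, 490) = 496)
Function('m')(d) = Mul(Add(-8, d), Add(4, d))
Pow(Add(n, Function('m')(Add(3, Mul(-1, 1)))), 2) = Pow(Add(496, Add(-32, Pow(Add(3, Mul(-1, 1)), 2), Mul(-4, Add(3, Mul(-1, 1))))), 2) = Pow(Add(496, Add(-32, Pow(Add(3, -1), 2), Mul(-4, Add(3, -1)))), 2) = Pow(Add(496, Add(-32, Pow(2, 2), Mul(-4, 2))), 2) = Pow(Add(496, Add(-32, 4, -8)), 2) = Pow(Add(496, -36), 2) = Pow(460, 2) = 211600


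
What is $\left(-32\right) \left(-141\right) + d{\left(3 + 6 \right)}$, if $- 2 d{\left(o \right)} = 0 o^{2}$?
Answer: $4512$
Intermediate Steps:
$d{\left(o \right)} = 0$ ($d{\left(o \right)} = - \frac{0 o^{2}}{2} = \left(- \frac{1}{2}\right) 0 = 0$)
$\left(-32\right) \left(-141\right) + d{\left(3 + 6 \right)} = \left(-32\right) \left(-141\right) + 0 = 4512 + 0 = 4512$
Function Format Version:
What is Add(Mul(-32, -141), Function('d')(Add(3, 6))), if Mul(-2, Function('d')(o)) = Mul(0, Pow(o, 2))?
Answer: 4512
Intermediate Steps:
Function('d')(o) = 0 (Function('d')(o) = Mul(Rational(-1, 2), Mul(0, Pow(o, 2))) = Mul(Rational(-1, 2), 0) = 0)
Add(Mul(-32, -141), Function('d')(Add(3, 6))) = Add(Mul(-32, -141), 0) = Add(4512, 0) = 4512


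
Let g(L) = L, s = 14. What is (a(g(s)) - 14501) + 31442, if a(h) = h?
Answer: 16955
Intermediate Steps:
(a(g(s)) - 14501) + 31442 = (14 - 14501) + 31442 = -14487 + 31442 = 16955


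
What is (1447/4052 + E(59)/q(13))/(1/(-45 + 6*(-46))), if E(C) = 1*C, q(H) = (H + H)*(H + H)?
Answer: -48841755/342394 ≈ -142.65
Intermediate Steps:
q(H) = 4*H² (q(H) = (2*H)*(2*H) = 4*H²)
E(C) = C
(1447/4052 + E(59)/q(13))/(1/(-45 + 6*(-46))) = (1447/4052 + 59/((4*13²)))/(1/(-45 + 6*(-46))) = (1447*(1/4052) + 59/((4*169)))/(1/(-45 - 276)) = (1447/4052 + 59/676)/(1/(-321)) = (1447/4052 + 59*(1/676))/(-1/321) = (1447/4052 + 59/676)*(-321) = (152155/342394)*(-321) = -48841755/342394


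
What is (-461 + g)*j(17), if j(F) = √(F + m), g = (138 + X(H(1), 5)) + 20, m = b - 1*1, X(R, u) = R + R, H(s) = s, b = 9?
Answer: -1505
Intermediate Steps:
X(R, u) = 2*R
m = 8 (m = 9 - 1*1 = 9 - 1 = 8)
g = 160 (g = (138 + 2*1) + 20 = (138 + 2) + 20 = 140 + 20 = 160)
j(F) = √(8 + F) (j(F) = √(F + 8) = √(8 + F))
(-461 + g)*j(17) = (-461 + 160)*√(8 + 17) = -301*√25 = -301*5 = -1505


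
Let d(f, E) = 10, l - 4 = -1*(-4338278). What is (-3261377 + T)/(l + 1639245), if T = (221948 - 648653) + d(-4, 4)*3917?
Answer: -1216304/1992509 ≈ -0.61044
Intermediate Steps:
l = 4338282 (l = 4 - 1*(-4338278) = 4 + 4338278 = 4338282)
T = -387535 (T = (221948 - 648653) + 10*3917 = -426705 + 39170 = -387535)
(-3261377 + T)/(l + 1639245) = (-3261377 - 387535)/(4338282 + 1639245) = -3648912/5977527 = -3648912*1/5977527 = -1216304/1992509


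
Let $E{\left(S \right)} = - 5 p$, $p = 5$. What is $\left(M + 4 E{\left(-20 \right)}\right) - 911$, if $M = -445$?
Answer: $-1456$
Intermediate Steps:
$E{\left(S \right)} = -25$ ($E{\left(S \right)} = \left(-5\right) 5 = -25$)
$\left(M + 4 E{\left(-20 \right)}\right) - 911 = \left(-445 + 4 \left(-25\right)\right) - 911 = \left(-445 - 100\right) - 911 = -545 - 911 = -1456$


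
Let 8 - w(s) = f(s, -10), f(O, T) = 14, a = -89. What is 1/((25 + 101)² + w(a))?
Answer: 1/15870 ≈ 6.3012e-5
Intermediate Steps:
w(s) = -6 (w(s) = 8 - 1*14 = 8 - 14 = -6)
1/((25 + 101)² + w(a)) = 1/((25 + 101)² - 6) = 1/(126² - 6) = 1/(15876 - 6) = 1/15870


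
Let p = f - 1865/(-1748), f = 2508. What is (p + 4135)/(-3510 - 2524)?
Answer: -11613829/10547432 ≈ -1.1011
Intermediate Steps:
p = 4385849/1748 (p = 2508 - 1865/(-1748) = 2508 - 1865*(-1)/1748 = 2508 - 1*(-1865/1748) = 2508 + 1865/1748 = 4385849/1748 ≈ 2509.1)
(p + 4135)/(-3510 - 2524) = (4385849/1748 + 4135)/(-3510 - 2524) = (11613829/1748)/(-6034) = (11613829/1748)*(-1/6034) = -11613829/10547432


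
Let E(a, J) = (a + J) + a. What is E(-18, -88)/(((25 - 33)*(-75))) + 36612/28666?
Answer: 2301577/2149950 ≈ 1.0705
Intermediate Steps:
E(a, J) = J + 2*a (E(a, J) = (J + a) + a = J + 2*a)
E(-18, -88)/(((25 - 33)*(-75))) + 36612/28666 = (-88 + 2*(-18))/(((25 - 33)*(-75))) + 36612/28666 = (-88 - 36)/((-8*(-75))) + 36612*(1/28666) = -124/600 + 18306/14333 = -124*1/600 + 18306/14333 = -31/150 + 18306/14333 = 2301577/2149950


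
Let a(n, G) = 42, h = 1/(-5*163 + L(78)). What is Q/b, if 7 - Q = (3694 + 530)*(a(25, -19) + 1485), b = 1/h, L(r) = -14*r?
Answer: 6450041/1907 ≈ 3382.3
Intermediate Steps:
h = -1/1907 (h = 1/(-5*163 - 14*78) = 1/(-815 - 1092) = 1/(-1907) = -1/1907 ≈ -0.00052438)
b = -1907 (b = 1/(-1/1907) = -1907)
Q = -6450041 (Q = 7 - (3694 + 530)*(42 + 1485) = 7 - 4224*1527 = 7 - 1*6450048 = 7 - 6450048 = -6450041)
Q/b = -6450041/(-1907) = -6450041*(-1/1907) = 6450041/1907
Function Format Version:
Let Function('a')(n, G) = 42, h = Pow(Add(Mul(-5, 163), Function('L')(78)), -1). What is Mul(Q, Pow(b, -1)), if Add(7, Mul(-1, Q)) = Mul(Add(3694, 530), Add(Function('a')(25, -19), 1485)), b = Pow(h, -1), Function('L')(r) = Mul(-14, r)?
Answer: Rational(6450041, 1907) ≈ 3382.3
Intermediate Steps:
h = Rational(-1, 1907) (h = Pow(Add(Mul(-5, 163), Mul(-14, 78)), -1) = Pow(Add(-815, -1092), -1) = Pow(-1907, -1) = Rational(-1, 1907) ≈ -0.00052438)
b = -1907 (b = Pow(Rational(-1, 1907), -1) = -1907)
Q = -6450041 (Q = Add(7, Mul(-1, Mul(Add(3694, 530), Add(42, 1485)))) = Add(7, Mul(-1, Mul(4224, 1527))) = Add(7, Mul(-1, 6450048)) = Add(7, -6450048) = -6450041)
Mul(Q, Pow(b, -1)) = Mul(-6450041, Pow(-1907, -1)) = Mul(-6450041, Rational(-1, 1907)) = Rational(6450041, 1907)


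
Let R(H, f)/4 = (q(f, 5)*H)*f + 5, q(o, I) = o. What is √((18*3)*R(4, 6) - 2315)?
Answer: √29869 ≈ 172.83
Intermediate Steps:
R(H, f) = 20 + 4*H*f² (R(H, f) = 4*((f*H)*f + 5) = 4*((H*f)*f + 5) = 4*(H*f² + 5) = 4*(5 + H*f²) = 20 + 4*H*f²)
√((18*3)*R(4, 6) - 2315) = √((18*3)*(20 + 4*4*6²) - 2315) = √(54*(20 + 4*4*36) - 2315) = √(54*(20 + 576) - 2315) = √(54*596 - 2315) = √(32184 - 2315) = √29869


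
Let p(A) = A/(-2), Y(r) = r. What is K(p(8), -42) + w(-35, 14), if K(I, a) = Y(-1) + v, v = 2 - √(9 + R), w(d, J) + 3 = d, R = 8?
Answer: -37 - √17 ≈ -41.123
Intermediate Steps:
w(d, J) = -3 + d
p(A) = -A/2 (p(A) = A*(-½) = -A/2)
v = 2 - √17 (v = 2 - √(9 + 8) = 2 - √17 ≈ -2.1231)
K(I, a) = 1 - √17 (K(I, a) = -1 + (2 - √17) = 1 - √17)
K(p(8), -42) + w(-35, 14) = (1 - √17) + (-3 - 35) = (1 - √17) - 38 = -37 - √17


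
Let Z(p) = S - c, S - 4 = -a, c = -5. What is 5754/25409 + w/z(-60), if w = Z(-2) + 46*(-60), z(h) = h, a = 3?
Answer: 11720271/254090 ≈ 46.126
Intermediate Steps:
S = 1 (S = 4 - 1*3 = 4 - 3 = 1)
Z(p) = 6 (Z(p) = 1 - 1*(-5) = 1 + 5 = 6)
w = -2754 (w = 6 + 46*(-60) = 6 - 2760 = -2754)
5754/25409 + w/z(-60) = 5754/25409 - 2754/(-60) = 5754*(1/25409) - 2754*(-1/60) = 5754/25409 + 459/10 = 11720271/254090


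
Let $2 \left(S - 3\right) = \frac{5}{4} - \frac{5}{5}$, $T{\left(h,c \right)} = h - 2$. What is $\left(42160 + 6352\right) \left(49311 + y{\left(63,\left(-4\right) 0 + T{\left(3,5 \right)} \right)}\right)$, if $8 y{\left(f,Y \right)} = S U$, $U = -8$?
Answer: $2392023632$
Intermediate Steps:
$T{\left(h,c \right)} = -2 + h$
$S = \frac{25}{8}$ ($S = 3 + \frac{\frac{5}{4} - \frac{5}{5}}{2} = 3 + \frac{5 \cdot \frac{1}{4} - 1}{2} = 3 + \frac{\frac{5}{4} - 1}{2} = 3 + \frac{1}{2} \cdot \frac{1}{4} = 3 + \frac{1}{8} = \frac{25}{8} \approx 3.125$)
$y{\left(f,Y \right)} = - \frac{25}{8}$ ($y{\left(f,Y \right)} = \frac{\frac{25}{8} \left(-8\right)}{8} = \frac{1}{8} \left(-25\right) = - \frac{25}{8}$)
$\left(42160 + 6352\right) \left(49311 + y{\left(63,\left(-4\right) 0 + T{\left(3,5 \right)} \right)}\right) = \left(42160 + 6352\right) \left(49311 - \frac{25}{8}\right) = 48512 \cdot \frac{394463}{8} = 2392023632$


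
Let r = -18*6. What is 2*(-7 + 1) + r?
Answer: -120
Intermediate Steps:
r = -108
2*(-7 + 1) + r = 2*(-7 + 1) - 108 = 2*(-6) - 108 = -12 - 108 = -120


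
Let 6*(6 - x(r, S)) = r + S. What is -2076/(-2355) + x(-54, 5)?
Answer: 70877/4710 ≈ 15.048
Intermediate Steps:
x(r, S) = 6 - S/6 - r/6 (x(r, S) = 6 - (r + S)/6 = 6 - (S + r)/6 = 6 + (-S/6 - r/6) = 6 - S/6 - r/6)
-2076/(-2355) + x(-54, 5) = -2076/(-2355) + (6 - ⅙*5 - ⅙*(-54)) = -2076*(-1/2355) + (6 - ⅚ + 9) = 692/785 + 85/6 = 70877/4710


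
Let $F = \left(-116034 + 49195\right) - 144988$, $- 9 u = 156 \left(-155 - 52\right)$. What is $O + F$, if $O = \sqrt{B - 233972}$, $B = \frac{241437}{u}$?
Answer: $-211827 + \frac{3 i \sqrt{9293917763}}{598} \approx -2.1183 \cdot 10^{5} + 483.64 i$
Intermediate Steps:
$u = 3588$ ($u = - \frac{156 \left(-155 - 52\right)}{9} = - \frac{156 \left(-207\right)}{9} = \left(- \frac{1}{9}\right) \left(-32292\right) = 3588$)
$F = -211827$ ($F = -66839 - 144988 = -211827$)
$B = \frac{80479}{1196}$ ($B = \frac{241437}{3588} = 241437 \cdot \frac{1}{3588} = \frac{80479}{1196} \approx 67.29$)
$O = \frac{3 i \sqrt{9293917763}}{598}$ ($O = \sqrt{\frac{80479}{1196} - 233972} = \sqrt{- \frac{279750033}{1196}} = \frac{3 i \sqrt{9293917763}}{598} \approx 483.64 i$)
$O + F = \frac{3 i \sqrt{9293917763}}{598} - 211827 = -211827 + \frac{3 i \sqrt{9293917763}}{598}$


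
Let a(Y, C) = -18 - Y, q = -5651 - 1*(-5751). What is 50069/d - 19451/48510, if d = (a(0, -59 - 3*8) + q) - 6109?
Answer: -2474323/284130 ≈ -8.7084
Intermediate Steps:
q = 100 (q = -5651 + 5751 = 100)
d = -6027 (d = ((-18 - 1*0) + 100) - 6109 = ((-18 + 0) + 100) - 6109 = (-18 + 100) - 6109 = 82 - 6109 = -6027)
50069/d - 19451/48510 = 50069/(-6027) - 19451/48510 = 50069*(-1/6027) - 19451*1/48510 = -50069/6027 - 19451/48510 = -2474323/284130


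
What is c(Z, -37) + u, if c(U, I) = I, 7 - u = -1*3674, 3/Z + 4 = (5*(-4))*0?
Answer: 3644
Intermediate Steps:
Z = -3/4 (Z = 3/(-4 + (5*(-4))*0) = 3/(-4 - 20*0) = 3/(-4 + 0) = 3/(-4) = 3*(-1/4) = -3/4 ≈ -0.75000)
u = 3681 (u = 7 - (-1)*3674 = 7 - 1*(-3674) = 7 + 3674 = 3681)
c(Z, -37) + u = -37 + 3681 = 3644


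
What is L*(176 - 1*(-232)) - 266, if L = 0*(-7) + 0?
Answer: -266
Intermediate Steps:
L = 0 (L = 0 + 0 = 0)
L*(176 - 1*(-232)) - 266 = 0*(176 - 1*(-232)) - 266 = 0*(176 + 232) - 266 = 0*408 - 266 = 0 - 266 = -266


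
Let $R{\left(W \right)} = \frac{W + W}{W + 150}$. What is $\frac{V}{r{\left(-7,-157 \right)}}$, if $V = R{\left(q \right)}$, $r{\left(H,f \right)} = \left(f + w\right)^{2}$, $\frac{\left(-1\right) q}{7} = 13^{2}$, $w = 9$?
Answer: $\frac{1183}{11313416} \approx 0.00010457$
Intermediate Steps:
$q = -1183$ ($q = - 7 \cdot 13^{2} = \left(-7\right) 169 = -1183$)
$r{\left(H,f \right)} = \left(9 + f\right)^{2}$ ($r{\left(H,f \right)} = \left(f + 9\right)^{2} = \left(9 + f\right)^{2}$)
$R{\left(W \right)} = \frac{2 W}{150 + W}$
$V = \frac{2366}{1033}$ ($V = 2 \left(-1183\right) \frac{1}{150 - 1183} = 2 \left(-1183\right) \frac{1}{-1033} = 2 \left(-1183\right) \left(- \frac{1}{1033}\right) = \frac{2366}{1033} \approx 2.2904$)
$\frac{V}{r{\left(-7,-157 \right)}} = \frac{2366}{1033 \left(9 - 157\right)^{2}} = \frac{2366}{1033 \left(-148\right)^{2}} = \frac{2366}{1033 \cdot 21904} = \frac{2366}{1033} \cdot \frac{1}{21904} = \frac{1183}{11313416}$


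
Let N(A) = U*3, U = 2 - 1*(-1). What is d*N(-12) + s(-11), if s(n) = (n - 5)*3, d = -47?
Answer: -471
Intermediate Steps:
U = 3 (U = 2 + 1 = 3)
s(n) = -15 + 3*n (s(n) = (-5 + n)*3 = -15 + 3*n)
N(A) = 9 (N(A) = 3*3 = 9)
d*N(-12) + s(-11) = -47*9 + (-15 + 3*(-11)) = -423 + (-15 - 33) = -423 - 48 = -471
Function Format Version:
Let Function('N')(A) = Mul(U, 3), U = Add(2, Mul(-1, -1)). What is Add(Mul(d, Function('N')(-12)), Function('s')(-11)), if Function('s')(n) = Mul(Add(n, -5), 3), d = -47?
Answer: -471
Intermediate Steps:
U = 3 (U = Add(2, 1) = 3)
Function('s')(n) = Add(-15, Mul(3, n)) (Function('s')(n) = Mul(Add(-5, n), 3) = Add(-15, Mul(3, n)))
Function('N')(A) = 9 (Function('N')(A) = Mul(3, 3) = 9)
Add(Mul(d, Function('N')(-12)), Function('s')(-11)) = Add(Mul(-47, 9), Add(-15, Mul(3, -11))) = Add(-423, Add(-15, -33)) = Add(-423, -48) = -471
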